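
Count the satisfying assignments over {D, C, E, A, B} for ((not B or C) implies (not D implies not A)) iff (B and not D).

10

Initial set: {(((not B or C) implies (not D implies not A)) iff (B and not D))}.
(((not B or C) implies (not D implies not A)) iff (B and not D)): β-rule — branch into ((not B or C) implies (not D implies not A)), (B and not D)  //  not ((not B or C) implies (not D implies not A)), not (B and not D).
  branch 1 (add ((not B or C) implies (not D implies not A)), (B and not D)):
    (B and not D): α-rule — add B, not D.
    ((not B or C) implies (not D implies not A)): β-rule — branch into not (not B or C)  //  (not D implies not A).
      branch 1.1 (add not (not B or C)):
        not (not B or C): α-rule — add not not B, not C.
        ○ open, literals {B=true, C=false, D=false}.
      branch 1.2 (add (not D implies not A)):
        (not D implies not A): β-rule — branch into not not D  //  not A.
          branch 1.2.1 (add not not D):
            × closes — contains both D and not D.
          branch 1.2.2 (add not A):
            ○ open, literals {A=false, B=true, D=false}.
  branch 2 (add not ((not B or C) implies (not D implies not A)), not (B and not D)):
    not ((not B or C) implies (not D implies not A)): α-rule — add (not B or C), not (not D implies not A).
    not (not D implies not A): α-rule — add not D, not not A.
    not (B and not D): β-rule — branch into not B  //  not not D.
      branch 2.1 (add not B):
        (not B or C): β-rule — branch into not B  //  C.
          branch 2.1.1 (add not B):
            ○ open, literals {A=true, B=false, D=false}.
          branch 2.1.2 (add C):
            ○ open, literals {A=true, B=false, C=true, D=false}.
      branch 2.2 (add not not D):
        × closes — contains both D and not D.
2 branches closed, 4 open.
Each open branch fixes some atoms; the unmentioned ones are free. Counting distinct full assignments: branch {B=true, C=false, D=false} (E, A) contributes 4 new; branch {A=false, B=true, D=false} (C, E) contributes 2 new; branch {A=true, B=false, D=false} (C, E) contributes 4 new; branch {A=true, B=false, C=true, D=false} (E) contributes 0 new. Total: 10.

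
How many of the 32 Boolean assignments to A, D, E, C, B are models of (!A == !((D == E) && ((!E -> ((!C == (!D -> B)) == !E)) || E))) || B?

Initial set: {T ((!A == !((D == E) && ((!E -> ((!C == (!D -> B)) == !E)) || E))) || B)}.
T ((!A == !((D == E) && ((!E -> ((!C == (!D -> B)) == !E)) || E))) || B): β-rule — branch into T (!A == !((D == E) && ((!E -> ((!C == (!D -> B)) == !E)) || E)))  //  T B.
  branch 1 (add T (!A == !((D == E) && ((!E -> ((!C == (!D -> B)) == !E)) || E)))):
    T (!A == !((D == E) && ((!E -> ((!C == (!D -> B)) == !E)) || E))): β-rule — branch into T !A, T !((D == E) && ((!E -> ((!C == (!D -> B)) == !E)) || E))  //  F !A, F !((D == E) && ((!E -> ((!C == (!D -> B)) == !E)) || E)).
      branch 1.1 (add T !A, T !((D == E) && ((!E -> ((!C == (!D -> B)) == !E)) || E))):
        T !((D == E) && ((!E -> ((!C == (!D -> B)) == !E)) || E)): β-rule — branch into F (D == E)  //  F ((!E -> ((!C == (!D -> B)) == !E)) || E).
          branch 1.1.1 (add F (D == E)):
            F (D == E): β-rule — branch into T D, F E  //  F D, T E.
              branch 1.1.1.1 (add T D, F E):
                ○ open, literals {A=0, D=1, E=0}.
              branch 1.1.1.2 (add F D, T E):
                ○ open, literals {A=0, D=0, E=1}.
          branch 1.1.2 (add F ((!E -> ((!C == (!D -> B)) == !E)) || E)):
            F ((!E -> ((!C == (!D -> B)) == !E)) || E): α-rule — add F (!E -> ((!C == (!D -> B)) == !E)), F E.
            F (!E -> ((!C == (!D -> B)) == !E)): α-rule — add T !E, F ((!C == (!D -> B)) == !E).
            F ((!C == (!D -> B)) == !E): β-rule — branch into T (!C == (!D -> B)), F !E  //  F (!C == (!D -> B)), T !E.
              branch 1.1.2.1 (add T (!C == (!D -> B)), F !E):
                × closes — contains both E and !E.
              branch 1.1.2.2 (add F (!C == (!D -> B)), T !E):
                F (!C == (!D -> B)): β-rule — branch into T !C, F (!D -> B)  //  F !C, T (!D -> B).
                  branch 1.1.2.2.1 (add T !C, F (!D -> B)):
                    F (!D -> B): α-rule — add T !D, F B.
                    ○ open, literals {A=0, B=0, C=0, D=0, E=0}.
                  branch 1.1.2.2.2 (add F !C, T (!D -> B)):
                    T (!D -> B): β-rule — branch into F !D  //  T B.
                      branch 1.1.2.2.2.1 (add F !D):
                        ○ open, literals {A=0, C=1, D=1, E=0}.
                      branch 1.1.2.2.2.2 (add T B):
                        ○ open, literals {A=0, B=1, C=1, E=0}.
      branch 1.2 (add F !A, F !((D == E) && ((!E -> ((!C == (!D -> B)) == !E)) || E))):
        F !((D == E) && ((!E -> ((!C == (!D -> B)) == !E)) || E)): α-rule — add T (D == E), T ((!E -> ((!C == (!D -> B)) == !E)) || E).
        T (D == E): β-rule — branch into T D, T E  //  F D, F E.
          branch 1.2.1 (add T D, T E):
            T ((!E -> ((!C == (!D -> B)) == !E)) || E): β-rule — branch into T (!E -> ((!C == (!D -> B)) == !E))  //  T E.
              branch 1.2.1.1 (add T (!E -> ((!C == (!D -> B)) == !E))):
                T (!E -> ((!C == (!D -> B)) == !E)): β-rule — branch into F !E  //  T ((!C == (!D -> B)) == !E).
                  branch 1.2.1.1.1 (add F !E):
                    ○ open, literals {A=1, D=1, E=1}.
                  branch 1.2.1.1.2 (add T ((!C == (!D -> B)) == !E)):
                    T ((!C == (!D -> B)) == !E): β-rule — branch into T (!C == (!D -> B)), T !E  //  F (!C == (!D -> B)), F !E.
                      branch 1.2.1.1.2.1 (add T (!C == (!D -> B)), T !E):
                        × closes — contains both E and !E.
                      branch 1.2.1.1.2.2 (add F (!C == (!D -> B)), F !E):
                        F (!C == (!D -> B)): β-rule — branch into T !C, F (!D -> B)  //  F !C, T (!D -> B).
                          branch 1.2.1.1.2.2.1 (add T !C, F (!D -> B)):
                            F (!D -> B): α-rule — add T !D, F B.
                            × closes — contains both D and !D.
                          branch 1.2.1.1.2.2.2 (add F !C, T (!D -> B)):
                            T (!D -> B): β-rule — branch into F !D  //  T B.
                              branch 1.2.1.1.2.2.2.1 (add F !D):
                                ○ open, literals {A=1, C=1, D=1, E=1}.
                              branch 1.2.1.1.2.2.2.2 (add T B):
                                ○ open, literals {A=1, B=1, C=1, D=1, E=1}.
              branch 1.2.1.2 (add T E):
                ○ open, literals {A=1, D=1, E=1}.
          branch 1.2.2 (add F D, F E):
            T ((!E -> ((!C == (!D -> B)) == !E)) || E): β-rule — branch into T (!E -> ((!C == (!D -> B)) == !E))  //  T E.
              branch 1.2.2.1 (add T (!E -> ((!C == (!D -> B)) == !E))):
                T (!E -> ((!C == (!D -> B)) == !E)): β-rule — branch into F !E  //  T ((!C == (!D -> B)) == !E).
                  branch 1.2.2.1.1 (add F !E):
                    × closes — contains both E and !E.
                  branch 1.2.2.1.2 (add T ((!C == (!D -> B)) == !E)):
                    T ((!C == (!D -> B)) == !E): β-rule — branch into T (!C == (!D -> B)), T !E  //  F (!C == (!D -> B)), F !E.
                      branch 1.2.2.1.2.1 (add T (!C == (!D -> B)), T !E):
                        T (!C == (!D -> B)): β-rule — branch into T !C, T (!D -> B)  //  F !C, F (!D -> B).
                          branch 1.2.2.1.2.1.1 (add T !C, T (!D -> B)):
                            T (!D -> B): β-rule — branch into F !D  //  T B.
                              branch 1.2.2.1.2.1.1.1 (add F !D):
                                × closes — contains both D and !D.
                              branch 1.2.2.1.2.1.1.2 (add T B):
                                ○ open, literals {A=1, B=1, C=0, D=0, E=0}.
                          branch 1.2.2.1.2.1.2 (add F !C, F (!D -> B)):
                            F (!D -> B): α-rule — add T !D, F B.
                            ○ open, literals {A=1, B=0, C=1, D=0, E=0}.
                      branch 1.2.2.1.2.2 (add F (!C == (!D -> B)), F !E):
                        × closes — contains both E and !E.
              branch 1.2.2.2 (add T E):
                × closes — contains both E and !E.
  branch 2 (add T B):
    ○ open, literals {B=1}.
7 branches closed, 12 open.
Each open branch fixes some atoms; the unmentioned ones are free. Counting distinct full assignments: branch {A=0, D=1, E=0} (C, B) contributes 4 new; branch {A=0, D=0, E=1} (C, B) contributes 4 new; branch {A=0, B=0, C=0, D=0, E=0} (none free) contributes 1 new; branch {A=0, C=1, D=1, E=0} (B) contributes 0 new; branch {A=0, B=1, C=1, E=0} (D) contributes 1 new; branch {A=1, D=1, E=1} (C, B) contributes 4 new; branch {A=1, C=1, D=1, E=1} (B) contributes 0 new; branch {A=1, B=1, C=1, D=1, E=1} (none free) contributes 0 new; branch {A=1, D=1, E=1} (C, B) contributes 0 new; branch {A=1, B=1, C=0, D=0, E=0} (none free) contributes 1 new; branch {A=1, B=0, C=1, D=0, E=0} (none free) contributes 1 new; branch {B=1} (A, D, E, C) contributes 8 new. Total: 24.

24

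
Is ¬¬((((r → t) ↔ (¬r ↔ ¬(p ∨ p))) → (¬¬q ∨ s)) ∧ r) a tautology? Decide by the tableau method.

Assume the negation and expand:
Initial set: {¬¬¬((((r → t) ↔ (¬r ↔ ¬(p ∨ p))) → (¬¬q ∨ s)) ∧ r)}.
¬¬¬((((r → t) ↔ (¬r ↔ ¬(p ∨ p))) → (¬¬q ∨ s)) ∧ r): drop double negation, giving ¬((((r → t) ↔ (¬r ↔ ¬(p ∨ p))) → (¬¬q ∨ s)) ∧ r).
¬((((r → t) ↔ (¬r ↔ ¬(p ∨ p))) → (¬¬q ∨ s)) ∧ r): β-rule — branch into ¬(((r → t) ↔ (¬r ↔ ¬(p ∨ p))) → (¬¬q ∨ s))  //  ¬r.
  branch 1 (add ¬(((r → t) ↔ (¬r ↔ ¬(p ∨ p))) → (¬¬q ∨ s))):
    ¬(((r → t) ↔ (¬r ↔ ¬(p ∨ p))) → (¬¬q ∨ s)): α-rule — add ((r → t) ↔ (¬r ↔ ¬(p ∨ p))), ¬(¬¬q ∨ s).
    ¬(¬¬q ∨ s): α-rule — add ¬¬¬q, ¬s.
    ¬¬¬q: drop double negation, giving ¬q.
    ((r → t) ↔ (¬r ↔ ¬(p ∨ p))): β-rule — branch into (r → t), (¬r ↔ ¬(p ∨ p))  //  ¬(r → t), ¬(¬r ↔ ¬(p ∨ p)).
      branch 1.1 (add (r → t), (¬r ↔ ¬(p ∨ p))):
        (r → t): β-rule — branch into ¬r  //  t.
          branch 1.1.1 (add ¬r):
            (¬r ↔ ¬(p ∨ p)): β-rule — branch into ¬r, ¬(p ∨ p)  //  ¬¬r, ¬¬(p ∨ p).
              branch 1.1.1.1 (add ¬r, ¬(p ∨ p)):
                ¬(p ∨ p): α-rule — add ¬p, ¬p.
                ○ open, literals {p=false, q=false, r=false, s=false}.
              branch 1.1.1.2 (add ¬¬r, ¬¬(p ∨ p)):
                × closes — contains both r and ¬r.
          branch 1.1.2 (add t):
            (¬r ↔ ¬(p ∨ p)): β-rule — branch into ¬r, ¬(p ∨ p)  //  ¬¬r, ¬¬(p ∨ p).
              branch 1.1.2.1 (add ¬r, ¬(p ∨ p)):
                ¬(p ∨ p): α-rule — add ¬p, ¬p.
                ○ open, literals {p=false, q=false, r=false, s=false, t=true}.
              branch 1.1.2.2 (add ¬¬r, ¬¬(p ∨ p)):
                ¬¬(p ∨ p): β-rule — branch into p  //  p.
                  branch 1.1.2.2.1 (add p):
                    ○ open, literals {p=true, q=false, r=true, s=false, t=true}.
                  branch 1.1.2.2.2 (add p):
                    ○ open, literals {p=true, q=false, r=true, s=false, t=true}.
      branch 1.2 (add ¬(r → t), ¬(¬r ↔ ¬(p ∨ p))):
        ¬(r → t): α-rule — add r, ¬t.
        ¬(¬r ↔ ¬(p ∨ p)): β-rule — branch into ¬r, ¬¬(p ∨ p)  //  ¬¬r, ¬(p ∨ p).
          branch 1.2.1 (add ¬r, ¬¬(p ∨ p)):
            × closes — contains both r and ¬r.
          branch 1.2.2 (add ¬¬r, ¬(p ∨ p)):
            ¬(p ∨ p): α-rule — add ¬p, ¬p.
            ○ open, literals {p=false, q=false, r=true, s=false, t=false}.
  branch 2 (add ¬r):
    ○ open, literals {r=false}.
2 branches closed, 6 open.
An open branch gives a countermodel: p=false, q=false, r=false, s=false (unmentioned atoms arbitrary); under it the original formula is false.

Not valid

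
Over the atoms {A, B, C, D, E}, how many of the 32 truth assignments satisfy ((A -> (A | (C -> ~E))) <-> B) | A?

24

Initial set: {(((A -> (A | (C -> ~E))) <-> B) | A)}.
(((A -> (A | (C -> ~E))) <-> B) | A): β-rule — branch into ((A -> (A | (C -> ~E))) <-> B)  //  A.
  branch 1 (add ((A -> (A | (C -> ~E))) <-> B)):
    ((A -> (A | (C -> ~E))) <-> B): β-rule — branch into (A -> (A | (C -> ~E))), B  //  ~(A -> (A | (C -> ~E))), ~B.
      branch 1.1 (add (A -> (A | (C -> ~E))), B):
        (A -> (A | (C -> ~E))): β-rule — branch into ~A  //  (A | (C -> ~E)).
          branch 1.1.1 (add ~A):
            ○ open, literals {A=0, B=1}.
          branch 1.1.2 (add (A | (C -> ~E))):
            (A | (C -> ~E)): β-rule — branch into A  //  (C -> ~E).
              branch 1.1.2.1 (add A):
                ○ open, literals {A=1, B=1}.
              branch 1.1.2.2 (add (C -> ~E)):
                (C -> ~E): β-rule — branch into ~C  //  ~E.
                  branch 1.1.2.2.1 (add ~C):
                    ○ open, literals {B=1, C=0}.
                  branch 1.1.2.2.2 (add ~E):
                    ○ open, literals {B=1, E=0}.
      branch 1.2 (add ~(A -> (A | (C -> ~E))), ~B):
        ~(A -> (A | (C -> ~E))): α-rule — add A, ~(A | (C -> ~E)).
        ~(A | (C -> ~E)): α-rule — add ~A, ~(C -> ~E).
        × closes — contains both A and ~A.
  branch 2 (add A):
    ○ open, literals {A=1}.
1 branch closed, 5 open.
Each open branch fixes some atoms; the unmentioned ones are free. Counting distinct full assignments: branch {A=0, B=1} (C, D, E) contributes 8 new; branch {A=1, B=1} (C, D, E) contributes 8 new; branch {B=1, C=0} (A, D, E) contributes 0 new; branch {B=1, E=0} (A, C, D) contributes 0 new; branch {A=1} (B, C, D, E) contributes 8 new. Total: 24.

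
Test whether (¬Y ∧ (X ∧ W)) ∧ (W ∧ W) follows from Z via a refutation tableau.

No

Initial set: {T Z; F ((¬Y ∧ (X ∧ W)) ∧ (W ∧ W))}.
F ((¬Y ∧ (X ∧ W)) ∧ (W ∧ W)): β-rule — branch into F (¬Y ∧ (X ∧ W))  //  F (W ∧ W).
  branch 1 (add F (¬Y ∧ (X ∧ W))):
    F (¬Y ∧ (X ∧ W)): β-rule — branch into F ¬Y  //  F (X ∧ W).
      branch 1.1 (add F ¬Y):
        ○ open, literals {Y=true, Z=true}.
      branch 1.2 (add F (X ∧ W)):
        F (X ∧ W): β-rule — branch into F X  //  F W.
          branch 1.2.1 (add F X):
            ○ open, literals {X=false, Z=true}.
          branch 1.2.2 (add F W):
            ○ open, literals {W=false, Z=true}.
  branch 2 (add F (W ∧ W)):
    F (W ∧ W): β-rule — branch into F W  //  F W.
      branch 2.1 (add F W):
        ○ open, literals {W=false, Z=true}.
      branch 2.2 (add F W):
        ○ open, literals {W=false, Z=true}.
0 branches closed, 5 open.
An open branch gives a countermodel: Y=true, Z=true (unmentioned atoms arbitrary); the premises hold there but the conclusion fails.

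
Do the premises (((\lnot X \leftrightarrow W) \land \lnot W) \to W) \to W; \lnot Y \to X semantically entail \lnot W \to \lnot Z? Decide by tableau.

No

Initial set: {((((\lnot X \leftrightarrow W) \land \lnot W) \to W) \to W); (\lnot Y \to X); \lnot (\lnot W \to \lnot Z)}.
\lnot (\lnot W \to \lnot Z): α-rule — add \lnot W, \lnot \lnot Z.
((((\lnot X \leftrightarrow W) \land \lnot W) \to W) \to W): β-rule — branch into \lnot (((\lnot X \leftrightarrow W) \land \lnot W) \to W)  //  W.
  branch 1 (add \lnot (((\lnot X \leftrightarrow W) \land \lnot W) \to W)):
    \lnot (((\lnot X \leftrightarrow W) \land \lnot W) \to W): α-rule — add ((\lnot X \leftrightarrow W) \land \lnot W), \lnot W.
    ((\lnot X \leftrightarrow W) \land \lnot W): α-rule — add (\lnot X \leftrightarrow W), \lnot W.
    (\lnot Y \to X): β-rule — branch into \lnot \lnot Y  //  X.
      branch 1.1 (add \lnot \lnot Y):
        (\lnot X \leftrightarrow W): β-rule — branch into \lnot X, W  //  \lnot \lnot X, \lnot W.
          branch 1.1.1 (add \lnot X, W):
            × closes — contains both W and \lnot W.
          branch 1.1.2 (add \lnot \lnot X, \lnot W):
            ○ open, literals {W=F, X=T, Y=T, Z=T}.
      branch 1.2 (add X):
        (\lnot X \leftrightarrow W): β-rule — branch into \lnot X, W  //  \lnot \lnot X, \lnot W.
          branch 1.2.1 (add \lnot X, W):
            × closes — contains both X and \lnot X.
          branch 1.2.2 (add \lnot \lnot X, \lnot W):
            ○ open, literals {W=F, X=T, Z=T}.
  branch 2 (add W):
    × closes — contains both W and \lnot W.
3 branches closed, 2 open.
An open branch gives a countermodel: W=F, X=T, Y=T, Z=T (unmentioned atoms arbitrary); the premises hold there but the conclusion fails.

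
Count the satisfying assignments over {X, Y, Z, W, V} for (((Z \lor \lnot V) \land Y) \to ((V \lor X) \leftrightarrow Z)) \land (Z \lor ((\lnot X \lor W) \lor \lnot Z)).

Initial set: {((((Z \lor \lnot V) \land Y) \to ((V \lor X) \leftrightarrow Z)) \land (Z \lor ((\lnot X \lor W) \lor \lnot Z)))}.
((((Z \lor \lnot V) \land Y) \to ((V \lor X) \leftrightarrow Z)) \land (Z \lor ((\lnot X \lor W) \lor \lnot Z))): α-rule — add (((Z \lor \lnot V) \land Y) \to ((V \lor X) \leftrightarrow Z)), (Z \lor ((\lnot X \lor W) \lor \lnot Z)).
(((Z \lor \lnot V) \land Y) \to ((V \lor X) \leftrightarrow Z)): β-rule — branch into \lnot ((Z \lor \lnot V) \land Y)  //  ((V \lor X) \leftrightarrow Z).
  branch 1 (add \lnot ((Z \lor \lnot V) \land Y)):
    (Z \lor ((\lnot X \lor W) \lor \lnot Z)): β-rule — branch into Z  //  ((\lnot X \lor W) \lor \lnot Z).
      branch 1.1 (add Z):
        \lnot ((Z \lor \lnot V) \land Y): β-rule — branch into \lnot (Z \lor \lnot V)  //  \lnot Y.
          branch 1.1.1 (add \lnot (Z \lor \lnot V)):
            \lnot (Z \lor \lnot V): α-rule — add \lnot Z, \lnot \lnot V.
            × closes — contains both Z and \lnot Z.
          branch 1.1.2 (add \lnot Y):
            ○ open, literals {Y=0, Z=1}.
      branch 1.2 (add ((\lnot X \lor W) \lor \lnot Z)):
        \lnot ((Z \lor \lnot V) \land Y): β-rule — branch into \lnot (Z \lor \lnot V)  //  \lnot Y.
          branch 1.2.1 (add \lnot (Z \lor \lnot V)):
            \lnot (Z \lor \lnot V): α-rule — add \lnot Z, \lnot \lnot V.
            ((\lnot X \lor W) \lor \lnot Z): β-rule — branch into (\lnot X \lor W)  //  \lnot Z.
              branch 1.2.1.1 (add (\lnot X \lor W)):
                (\lnot X \lor W): β-rule — branch into \lnot X  //  W.
                  branch 1.2.1.1.1 (add \lnot X):
                    ○ open, literals {V=1, X=0, Z=0}.
                  branch 1.2.1.1.2 (add W):
                    ○ open, literals {V=1, W=1, Z=0}.
              branch 1.2.1.2 (add \lnot Z):
                ○ open, literals {V=1, Z=0}.
          branch 1.2.2 (add \lnot Y):
            ((\lnot X \lor W) \lor \lnot Z): β-rule — branch into (\lnot X \lor W)  //  \lnot Z.
              branch 1.2.2.1 (add (\lnot X \lor W)):
                (\lnot X \lor W): β-rule — branch into \lnot X  //  W.
                  branch 1.2.2.1.1 (add \lnot X):
                    ○ open, literals {X=0, Y=0}.
                  branch 1.2.2.1.2 (add W):
                    ○ open, literals {W=1, Y=0}.
              branch 1.2.2.2 (add \lnot Z):
                ○ open, literals {Y=0, Z=0}.
  branch 2 (add ((V \lor X) \leftrightarrow Z)):
    (Z \lor ((\lnot X \lor W) \lor \lnot Z)): β-rule — branch into Z  //  ((\lnot X \lor W) \lor \lnot Z).
      branch 2.1 (add Z):
        ((V \lor X) \leftrightarrow Z): β-rule — branch into (V \lor X), Z  //  \lnot (V \lor X), \lnot Z.
          branch 2.1.1 (add (V \lor X), Z):
            (V \lor X): β-rule — branch into V  //  X.
              branch 2.1.1.1 (add V):
                ○ open, literals {V=1, Z=1}.
              branch 2.1.1.2 (add X):
                ○ open, literals {X=1, Z=1}.
          branch 2.1.2 (add \lnot (V \lor X), \lnot Z):
            × closes — contains both Z and \lnot Z.
      branch 2.2 (add ((\lnot X \lor W) \lor \lnot Z)):
        ((V \lor X) \leftrightarrow Z): β-rule — branch into (V \lor X), Z  //  \lnot (V \lor X), \lnot Z.
          branch 2.2.1 (add (V \lor X), Z):
            ((\lnot X \lor W) \lor \lnot Z): β-rule — branch into (\lnot X \lor W)  //  \lnot Z.
              branch 2.2.1.1 (add (\lnot X \lor W)):
                (V \lor X): β-rule — branch into V  //  X.
                  branch 2.2.1.1.1 (add V):
                    (\lnot X \lor W): β-rule — branch into \lnot X  //  W.
                      branch 2.2.1.1.1.1 (add \lnot X):
                        ○ open, literals {V=1, X=0, Z=1}.
                      branch 2.2.1.1.1.2 (add W):
                        ○ open, literals {V=1, W=1, Z=1}.
                  branch 2.2.1.1.2 (add X):
                    (\lnot X \lor W): β-rule — branch into \lnot X  //  W.
                      branch 2.2.1.1.2.1 (add \lnot X):
                        × closes — contains both X and \lnot X.
                      branch 2.2.1.1.2.2 (add W):
                        ○ open, literals {W=1, X=1, Z=1}.
              branch 2.2.1.2 (add \lnot Z):
                × closes — contains both Z and \lnot Z.
          branch 2.2.2 (add \lnot (V \lor X), \lnot Z):
            \lnot (V \lor X): α-rule — add \lnot V, \lnot X.
            ((\lnot X \lor W) \lor \lnot Z): β-rule — branch into (\lnot X \lor W)  //  \lnot Z.
              branch 2.2.2.1 (add (\lnot X \lor W)):
                (\lnot X \lor W): β-rule — branch into \lnot X  //  W.
                  branch 2.2.2.1.1 (add \lnot X):
                    ○ open, literals {V=0, X=0, Z=0}.
                  branch 2.2.2.1.2 (add W):
                    ○ open, literals {V=0, W=1, X=0, Z=0}.
              branch 2.2.2.2 (add \lnot Z):
                ○ open, literals {V=0, X=0, Z=0}.
4 branches closed, 15 open.
Each open branch fixes some atoms; the unmentioned ones are free. Counting distinct full assignments: branch {Y=0, Z=1} (X, W, V) contributes 8 new; branch {V=1, X=0, Z=0} (Y, W) contributes 4 new; branch {V=1, W=1, Z=0} (X, Y) contributes 2 new; branch {V=1, Z=0} (X, Y, W) contributes 2 new; branch {X=0, Y=0} (Z, W, V) contributes 2 new; branch {W=1, Y=0} (X, Z, V) contributes 1 new; branch {Y=0, Z=0} (X, W, V) contributes 1 new; branch {V=1, Z=1} (X, Y, W) contributes 4 new; branch {X=1, Z=1} (Y, W, V) contributes 2 new; branch {V=1, X=0, Z=1} (Y, W) contributes 0 new; branch {V=1, W=1, Z=1} (X, Y) contributes 0 new; branch {W=1, X=1, Z=1} (Y, V) contributes 0 new; branch {V=0, X=0, Z=0} (Y, W) contributes 2 new; branch {V=0, W=1, X=0, Z=0} (Y) contributes 0 new; branch {V=0, X=0, Z=0} (Y, W) contributes 0 new. Total: 28.

28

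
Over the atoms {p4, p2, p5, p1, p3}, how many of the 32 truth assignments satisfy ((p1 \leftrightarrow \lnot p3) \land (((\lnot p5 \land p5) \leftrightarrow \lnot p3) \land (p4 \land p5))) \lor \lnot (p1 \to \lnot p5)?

Initial set: {(((p1 \leftrightarrow \lnot p3) \land (((\lnot p5 \land p5) \leftrightarrow \lnot p3) \land (p4 \land p5))) \lor \lnot (p1 \to \lnot p5))}.
(((p1 \leftrightarrow \lnot p3) \land (((\lnot p5 \land p5) \leftrightarrow \lnot p3) \land (p4 \land p5))) \lor \lnot (p1 \to \lnot p5)): β-rule — branch into ((p1 \leftrightarrow \lnot p3) \land (((\lnot p5 \land p5) \leftrightarrow \lnot p3) \land (p4 \land p5)))  //  \lnot (p1 \to \lnot p5).
  branch 1 (add ((p1 \leftrightarrow \lnot p3) \land (((\lnot p5 \land p5) \leftrightarrow \lnot p3) \land (p4 \land p5)))):
    ((p1 \leftrightarrow \lnot p3) \land (((\lnot p5 \land p5) \leftrightarrow \lnot p3) \land (p4 \land p5))): α-rule — add (p1 \leftrightarrow \lnot p3), (((\lnot p5 \land p5) \leftrightarrow \lnot p3) \land (p4 \land p5)).
    (((\lnot p5 \land p5) \leftrightarrow \lnot p3) \land (p4 \land p5)): α-rule — add ((\lnot p5 \land p5) \leftrightarrow \lnot p3), (p4 \land p5).
    (p4 \land p5): α-rule — add p4, p5.
    (p1 \leftrightarrow \lnot p3): β-rule — branch into p1, \lnot p3  //  \lnot p1, \lnot \lnot p3.
      branch 1.1 (add p1, \lnot p3):
        ((\lnot p5 \land p5) \leftrightarrow \lnot p3): β-rule — branch into (\lnot p5 \land p5), \lnot p3  //  \lnot (\lnot p5 \land p5), \lnot \lnot p3.
          branch 1.1.1 (add (\lnot p5 \land p5), \lnot p3):
            (\lnot p5 \land p5): α-rule — add \lnot p5, p5.
            × closes — contains both p5 and \lnot p5.
          branch 1.1.2 (add \lnot (\lnot p5 \land p5), \lnot \lnot p3):
            × closes — contains both p3 and \lnot p3.
      branch 1.2 (add \lnot p1, \lnot \lnot p3):
        ((\lnot p5 \land p5) \leftrightarrow \lnot p3): β-rule — branch into (\lnot p5 \land p5), \lnot p3  //  \lnot (\lnot p5 \land p5), \lnot \lnot p3.
          branch 1.2.1 (add (\lnot p5 \land p5), \lnot p3):
            × closes — contains both p3 and \lnot p3.
          branch 1.2.2 (add \lnot (\lnot p5 \land p5), \lnot \lnot p3):
            \lnot (\lnot p5 \land p5): β-rule — branch into \lnot \lnot p5  //  \lnot p5.
              branch 1.2.2.1 (add \lnot \lnot p5):
                ○ open, literals {p1=0, p3=1, p4=1, p5=1}.
              branch 1.2.2.2 (add \lnot p5):
                × closes — contains both p5 and \lnot p5.
  branch 2 (add \lnot (p1 \to \lnot p5)):
    \lnot (p1 \to \lnot p5): α-rule — add p1, \lnot \lnot p5.
    ○ open, literals {p1=1, p5=1}.
4 branches closed, 2 open.
Each open branch fixes some atoms; the unmentioned ones are free. Counting distinct full assignments: branch {p1=0, p3=1, p4=1, p5=1} (p2) contributes 2 new; branch {p1=1, p5=1} (p4, p2, p3) contributes 8 new. Total: 10.

10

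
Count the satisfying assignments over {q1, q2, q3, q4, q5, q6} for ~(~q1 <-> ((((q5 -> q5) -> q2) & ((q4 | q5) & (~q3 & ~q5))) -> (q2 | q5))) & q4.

Initial set: {(~(~q1 <-> ((((q5 -> q5) -> q2) & ((q4 | q5) & (~q3 & ~q5))) -> (q2 | q5))) & q4)}.
(~(~q1 <-> ((((q5 -> q5) -> q2) & ((q4 | q5) & (~q3 & ~q5))) -> (q2 | q5))) & q4): α-rule — add ~(~q1 <-> ((((q5 -> q5) -> q2) & ((q4 | q5) & (~q3 & ~q5))) -> (q2 | q5))), q4.
~(~q1 <-> ((((q5 -> q5) -> q2) & ((q4 | q5) & (~q3 & ~q5))) -> (q2 | q5))): β-rule — branch into ~q1, ~((((q5 -> q5) -> q2) & ((q4 | q5) & (~q3 & ~q5))) -> (q2 | q5))  //  ~~q1, ((((q5 -> q5) -> q2) & ((q4 | q5) & (~q3 & ~q5))) -> (q2 | q5)).
  branch 1 (add ~q1, ~((((q5 -> q5) -> q2) & ((q4 | q5) & (~q3 & ~q5))) -> (q2 | q5))):
    ~((((q5 -> q5) -> q2) & ((q4 | q5) & (~q3 & ~q5))) -> (q2 | q5)): α-rule — add (((q5 -> q5) -> q2) & ((q4 | q5) & (~q3 & ~q5))), ~(q2 | q5).
    (((q5 -> q5) -> q2) & ((q4 | q5) & (~q3 & ~q5))): α-rule — add ((q5 -> q5) -> q2), ((q4 | q5) & (~q3 & ~q5)).
    ~(q2 | q5): α-rule — add ~q2, ~q5.
    ((q4 | q5) & (~q3 & ~q5)): α-rule — add (q4 | q5), (~q3 & ~q5).
    (~q3 & ~q5): α-rule — add ~q3, ~q5.
    ((q5 -> q5) -> q2): β-rule — branch into ~(q5 -> q5)  //  q2.
      branch 1.1 (add ~(q5 -> q5)):
        ~(q5 -> q5): α-rule — add q5, ~q5.
        × closes — contains both q5 and ~q5.
      branch 1.2 (add q2):
        × closes — contains both q2 and ~q2.
  branch 2 (add ~~q1, ((((q5 -> q5) -> q2) & ((q4 | q5) & (~q3 & ~q5))) -> (q2 | q5))):
    ((((q5 -> q5) -> q2) & ((q4 | q5) & (~q3 & ~q5))) -> (q2 | q5)): β-rule — branch into ~(((q5 -> q5) -> q2) & ((q4 | q5) & (~q3 & ~q5)))  //  (q2 | q5).
      branch 2.1 (add ~(((q5 -> q5) -> q2) & ((q4 | q5) & (~q3 & ~q5)))):
        ~(((q5 -> q5) -> q2) & ((q4 | q5) & (~q3 & ~q5))): β-rule — branch into ~((q5 -> q5) -> q2)  //  ~((q4 | q5) & (~q3 & ~q5)).
          branch 2.1.1 (add ~((q5 -> q5) -> q2)):
            ~((q5 -> q5) -> q2): α-rule — add (q5 -> q5), ~q2.
            (q5 -> q5): β-rule — branch into ~q5  //  q5.
              branch 2.1.1.1 (add ~q5):
                ○ open, literals {q1=true, q2=false, q4=true, q5=false}.
              branch 2.1.1.2 (add q5):
                ○ open, literals {q1=true, q2=false, q4=true, q5=true}.
          branch 2.1.2 (add ~((q4 | q5) & (~q3 & ~q5))):
            ~((q4 | q5) & (~q3 & ~q5)): β-rule — branch into ~(q4 | q5)  //  ~(~q3 & ~q5).
              branch 2.1.2.1 (add ~(q4 | q5)):
                ~(q4 | q5): α-rule — add ~q4, ~q5.
                × closes — contains both q4 and ~q4.
              branch 2.1.2.2 (add ~(~q3 & ~q5)):
                ~(~q3 & ~q5): β-rule — branch into ~~q3  //  ~~q5.
                  branch 2.1.2.2.1 (add ~~q3):
                    ○ open, literals {q1=true, q3=true, q4=true}.
                  branch 2.1.2.2.2 (add ~~q5):
                    ○ open, literals {q1=true, q4=true, q5=true}.
      branch 2.2 (add (q2 | q5)):
        (q2 | q5): β-rule — branch into q2  //  q5.
          branch 2.2.1 (add q2):
            ○ open, literals {q1=true, q2=true, q4=true}.
          branch 2.2.2 (add q5):
            ○ open, literals {q1=true, q4=true, q5=true}.
3 branches closed, 6 open.
Each open branch fixes some atoms; the unmentioned ones are free. Counting distinct full assignments: branch {q1=true, q2=false, q4=true, q5=false} (q3, q6) contributes 4 new; branch {q1=true, q2=false, q4=true, q5=true} (q3, q6) contributes 4 new; branch {q1=true, q3=true, q4=true} (q2, q5, q6) contributes 4 new; branch {q1=true, q4=true, q5=true} (q2, q3, q6) contributes 2 new; branch {q1=true, q2=true, q4=true} (q3, q5, q6) contributes 2 new; branch {q1=true, q4=true, q5=true} (q2, q3, q6) contributes 0 new. Total: 16.

16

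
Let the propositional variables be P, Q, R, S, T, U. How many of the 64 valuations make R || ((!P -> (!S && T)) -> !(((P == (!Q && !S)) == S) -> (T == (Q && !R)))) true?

48

Initial set: {T (R || ((!P -> (!S && T)) -> !(((P == (!Q && !S)) == S) -> (T == (Q && !R)))))}.
T (R || ((!P -> (!S && T)) -> !(((P == (!Q && !S)) == S) -> (T == (Q && !R))))): β-rule — branch into T R  //  T ((!P -> (!S && T)) -> !(((P == (!Q && !S)) == S) -> (T == (Q && !R)))).
  branch 1 (add T R):
    ○ open, literals {R=T}.
  branch 2 (add T ((!P -> (!S && T)) -> !(((P == (!Q && !S)) == S) -> (T == (Q && !R))))):
    T ((!P -> (!S && T)) -> !(((P == (!Q && !S)) == S) -> (T == (Q && !R)))): β-rule — branch into F (!P -> (!S && T))  //  T !(((P == (!Q && !S)) == S) -> (T == (Q && !R))).
      branch 2.1 (add F (!P -> (!S && T))):
        F (!P -> (!S && T)): α-rule — add T !P, F (!S && T).
        F (!S && T): β-rule — branch into F !S  //  F T.
          branch 2.1.1 (add F !S):
            ○ open, literals {P=F, S=T}.
          branch 2.1.2 (add F T):
            ○ open, literals {P=F, T=F}.
      branch 2.2 (add T !(((P == (!Q && !S)) == S) -> (T == (Q && !R)))):
        T !(((P == (!Q && !S)) == S) -> (T == (Q && !R))): α-rule — add T ((P == (!Q && !S)) == S), F (T == (Q && !R)).
        T ((P == (!Q && !S)) == S): β-rule — branch into T (P == (!Q && !S)), T S  //  F (P == (!Q && !S)), F S.
          branch 2.2.1 (add T (P == (!Q && !S)), T S):
            F (T == (Q && !R)): β-rule — branch into T T, F (Q && !R)  //  F T, T (Q && !R).
              branch 2.2.1.1 (add T T, F (Q && !R)):
                T (P == (!Q && !S)): β-rule — branch into T P, T (!Q && !S)  //  F P, F (!Q && !S).
                  branch 2.2.1.1.1 (add T P, T (!Q && !S)):
                    T (!Q && !S): α-rule — add T !Q, T !S.
                    × closes — contains both S and !S.
                  branch 2.2.1.1.2 (add F P, F (!Q && !S)):
                    F (Q && !R): β-rule — branch into F Q  //  F !R.
                      branch 2.2.1.1.2.1 (add F Q):
                        F (!Q && !S): β-rule — branch into F !Q  //  F !S.
                          branch 2.2.1.1.2.1.1 (add F !Q):
                            × closes — contains both Q and !Q.
                          branch 2.2.1.1.2.1.2 (add F !S):
                            ○ open, literals {P=F, Q=F, S=T, T=T}.
                      branch 2.2.1.1.2.2 (add F !R):
                        F (!Q && !S): β-rule — branch into F !Q  //  F !S.
                          branch 2.2.1.1.2.2.1 (add F !Q):
                            ○ open, literals {P=F, Q=T, R=T, S=T, T=T}.
                          branch 2.2.1.1.2.2.2 (add F !S):
                            ○ open, literals {P=F, R=T, S=T, T=T}.
              branch 2.2.1.2 (add F T, T (Q && !R)):
                T (Q && !R): α-rule — add T Q, T !R.
                T (P == (!Q && !S)): β-rule — branch into T P, T (!Q && !S)  //  F P, F (!Q && !S).
                  branch 2.2.1.2.1 (add T P, T (!Q && !S)):
                    T (!Q && !S): α-rule — add T !Q, T !S.
                    × closes — contains both Q and !Q.
                  branch 2.2.1.2.2 (add F P, F (!Q && !S)):
                    F (!Q && !S): β-rule — branch into F !Q  //  F !S.
                      branch 2.2.1.2.2.1 (add F !Q):
                        ○ open, literals {P=F, Q=T, R=F, S=T, T=F}.
                      branch 2.2.1.2.2.2 (add F !S):
                        ○ open, literals {P=F, Q=T, R=F, S=T, T=F}.
          branch 2.2.2 (add F (P == (!Q && !S)), F S):
            F (T == (Q && !R)): β-rule — branch into T T, F (Q && !R)  //  F T, T (Q && !R).
              branch 2.2.2.1 (add T T, F (Q && !R)):
                F (P == (!Q && !S)): β-rule — branch into T P, F (!Q && !S)  //  F P, T (!Q && !S).
                  branch 2.2.2.1.1 (add T P, F (!Q && !S)):
                    F (Q && !R): β-rule — branch into F Q  //  F !R.
                      branch 2.2.2.1.1.1 (add F Q):
                        F (!Q && !S): β-rule — branch into F !Q  //  F !S.
                          branch 2.2.2.1.1.1.1 (add F !Q):
                            × closes — contains both Q and !Q.
                          branch 2.2.2.1.1.1.2 (add F !S):
                            × closes — contains both S and !S.
                      branch 2.2.2.1.1.2 (add F !R):
                        F (!Q && !S): β-rule — branch into F !Q  //  F !S.
                          branch 2.2.2.1.1.2.1 (add F !Q):
                            ○ open, literals {P=T, Q=T, R=T, S=F, T=T}.
                          branch 2.2.2.1.1.2.2 (add F !S):
                            × closes — contains both S and !S.
                  branch 2.2.2.1.2 (add F P, T (!Q && !S)):
                    T (!Q && !S): α-rule — add T !Q, T !S.
                    F (Q && !R): β-rule — branch into F Q  //  F !R.
                      branch 2.2.2.1.2.1 (add F Q):
                        ○ open, literals {P=F, Q=F, S=F, T=T}.
                      branch 2.2.2.1.2.2 (add F !R):
                        ○ open, literals {P=F, Q=F, R=T, S=F, T=T}.
              branch 2.2.2.2 (add F T, T (Q && !R)):
                T (Q && !R): α-rule — add T Q, T !R.
                F (P == (!Q && !S)): β-rule — branch into T P, F (!Q && !S)  //  F P, T (!Q && !S).
                  branch 2.2.2.2.1 (add T P, F (!Q && !S)):
                    F (!Q && !S): β-rule — branch into F !Q  //  F !S.
                      branch 2.2.2.2.1.1 (add F !Q):
                        ○ open, literals {P=T, Q=T, R=F, S=F, T=F}.
                      branch 2.2.2.2.1.2 (add F !S):
                        × closes — contains both S and !S.
                  branch 2.2.2.2.2 (add F P, T (!Q && !S)):
                    T (!Q && !S): α-rule — add T !Q, T !S.
                    × closes — contains both Q and !Q.
8 branches closed, 12 open.
Each open branch fixes some atoms; the unmentioned ones are free. Counting distinct full assignments: branch {R=T} (P, Q, S, T, U) contributes 32 new; branch {P=F, S=T} (Q, R, T, U) contributes 8 new; branch {P=F, T=F} (Q, R, S, U) contributes 4 new; branch {P=F, Q=F, S=T, T=T} (R, U) contributes 0 new; branch {P=F, Q=T, R=T, S=T, T=T} (U) contributes 0 new; branch {P=F, R=T, S=T, T=T} (Q, U) contributes 0 new; branch {P=F, Q=T, R=F, S=T, T=F} (U) contributes 0 new; branch {P=F, Q=T, R=F, S=T, T=F} (U) contributes 0 new; branch {P=T, Q=T, R=T, S=F, T=T} (U) contributes 0 new; branch {P=F, Q=F, S=F, T=T} (R, U) contributes 2 new; branch {P=F, Q=F, R=T, S=F, T=T} (U) contributes 0 new; branch {P=T, Q=T, R=F, S=F, T=F} (U) contributes 2 new. Total: 48.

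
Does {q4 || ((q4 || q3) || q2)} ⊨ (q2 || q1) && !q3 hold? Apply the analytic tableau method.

No

Initial set: {(q4 || ((q4 || q3) || q2)); !((q2 || q1) && !q3)}.
(q4 || ((q4 || q3) || q2)): β-rule — branch into q4  //  ((q4 || q3) || q2).
  branch 1 (add q4):
    !((q2 || q1) && !q3): β-rule — branch into !(q2 || q1)  //  !!q3.
      branch 1.1 (add !(q2 || q1)):
        !(q2 || q1): α-rule — add !q2, !q1.
        ○ open, literals {q1=0, q2=0, q4=1}.
      branch 1.2 (add !!q3):
        ○ open, literals {q3=1, q4=1}.
  branch 2 (add ((q4 || q3) || q2)):
    !((q2 || q1) && !q3): β-rule — branch into !(q2 || q1)  //  !!q3.
      branch 2.1 (add !(q2 || q1)):
        !(q2 || q1): α-rule — add !q2, !q1.
        ((q4 || q3) || q2): β-rule — branch into (q4 || q3)  //  q2.
          branch 2.1.1 (add (q4 || q3)):
            (q4 || q3): β-rule — branch into q4  //  q3.
              branch 2.1.1.1 (add q4):
                ○ open, literals {q1=0, q2=0, q4=1}.
              branch 2.1.1.2 (add q3):
                ○ open, literals {q1=0, q2=0, q3=1}.
          branch 2.1.2 (add q2):
            × closes — contains both q2 and !q2.
      branch 2.2 (add !!q3):
        ((q4 || q3) || q2): β-rule — branch into (q4 || q3)  //  q2.
          branch 2.2.1 (add (q4 || q3)):
            (q4 || q3): β-rule — branch into q4  //  q3.
              branch 2.2.1.1 (add q4):
                ○ open, literals {q3=1, q4=1}.
              branch 2.2.1.2 (add q3):
                ○ open, literals {q3=1}.
          branch 2.2.2 (add q2):
            ○ open, literals {q2=1, q3=1}.
1 branch closed, 7 open.
An open branch gives a countermodel: q1=0, q2=0, q4=1 (unmentioned atoms arbitrary); the premises hold there but the conclusion fails.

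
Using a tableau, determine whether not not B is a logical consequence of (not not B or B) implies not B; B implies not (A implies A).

Initial set: {((not not B or B) implies not B); (B implies not (A implies A)); not not not B}.
not not not B: drop double negation, giving not B.
((not not B or B) implies not B): β-rule — branch into not (not not B or B)  //  not B.
  branch 1 (add not (not not B or B)):
    not (not not B or B): α-rule — add not not not B, not B.
    not not not B: drop double negation, giving not B.
    (B implies not (A implies A)): β-rule — branch into not B  //  not (A implies A).
      branch 1.1 (add not B):
        ○ open, literals {B=false}.
      branch 1.2 (add not (A implies A)):
        not (A implies A): α-rule — add A, not A.
        × closes — contains both A and not A.
  branch 2 (add not B):
    (B implies not (A implies A)): β-rule — branch into not B  //  not (A implies A).
      branch 2.1 (add not B):
        ○ open, literals {B=false}.
      branch 2.2 (add not (A implies A)):
        not (A implies A): α-rule — add A, not A.
        × closes — contains both A and not A.
2 branches closed, 2 open.
An open branch gives a countermodel: B=false (unmentioned atoms arbitrary); the premises hold there but the conclusion fails.

No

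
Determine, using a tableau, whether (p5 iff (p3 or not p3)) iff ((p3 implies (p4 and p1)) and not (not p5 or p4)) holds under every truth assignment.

Not valid

Assume the negation and expand:
Initial set: {not ((p5 iff (p3 or not p3)) iff ((p3 implies (p4 and p1)) and not (not p5 or p4)))}.
not ((p5 iff (p3 or not p3)) iff ((p3 implies (p4 and p1)) and not (not p5 or p4))): β-rule — branch into (p5 iff (p3 or not p3)), not ((p3 implies (p4 and p1)) and not (not p5 or p4))  //  not (p5 iff (p3 or not p3)), ((p3 implies (p4 and p1)) and not (not p5 or p4)).
  branch 1 (add (p5 iff (p3 or not p3)), not ((p3 implies (p4 and p1)) and not (not p5 or p4))):
    (p5 iff (p3 or not p3)): β-rule — branch into p5, (p3 or not p3)  //  not p5, not (p3 or not p3).
      branch 1.1 (add p5, (p3 or not p3)):
        not ((p3 implies (p4 and p1)) and not (not p5 or p4)): β-rule — branch into not (p3 implies (p4 and p1))  //  not not (not p5 or p4).
          branch 1.1.1 (add not (p3 implies (p4 and p1))):
            not (p3 implies (p4 and p1)): α-rule — add p3, not (p4 and p1).
            (p3 or not p3): β-rule — branch into p3  //  not p3.
              branch 1.1.1.1 (add p3):
                not (p4 and p1): β-rule — branch into not p4  //  not p1.
                  branch 1.1.1.1.1 (add not p4):
                    ○ open, literals {p3=T, p4=F, p5=T}.
                  branch 1.1.1.1.2 (add not p1):
                    ○ open, literals {p1=F, p3=T, p5=T}.
              branch 1.1.1.2 (add not p3):
                × closes — contains both p3 and not p3.
          branch 1.1.2 (add not not (not p5 or p4)):
            (p3 or not p3): β-rule — branch into p3  //  not p3.
              branch 1.1.2.1 (add p3):
                not not (not p5 or p4): β-rule — branch into not p5  //  p4.
                  branch 1.1.2.1.1 (add not p5):
                    × closes — contains both p5 and not p5.
                  branch 1.1.2.1.2 (add p4):
                    ○ open, literals {p3=T, p4=T, p5=T}.
              branch 1.1.2.2 (add not p3):
                not not (not p5 or p4): β-rule — branch into not p5  //  p4.
                  branch 1.1.2.2.1 (add not p5):
                    × closes — contains both p5 and not p5.
                  branch 1.1.2.2.2 (add p4):
                    ○ open, literals {p3=F, p4=T, p5=T}.
      branch 1.2 (add not p5, not (p3 or not p3)):
        not (p3 or not p3): α-rule — add not p3, not not p3.
        × closes — contains both p3 and not p3.
  branch 2 (add not (p5 iff (p3 or not p3)), ((p3 implies (p4 and p1)) and not (not p5 or p4))):
    ((p3 implies (p4 and p1)) and not (not p5 or p4)): α-rule — add (p3 implies (p4 and p1)), not (not p5 or p4).
    not (not p5 or p4): α-rule — add not not p5, not p4.
    not (p5 iff (p3 or not p3)): β-rule — branch into p5, not (p3 or not p3)  //  not p5, (p3 or not p3).
      branch 2.1 (add p5, not (p3 or not p3)):
        not (p3 or not p3): α-rule — add not p3, not not p3.
        × closes — contains both p3 and not p3.
      branch 2.2 (add not p5, (p3 or not p3)):
        × closes — contains both p5 and not p5.
6 branches closed, 4 open.
An open branch gives a countermodel: p3=T, p4=F, p5=T (unmentioned atoms arbitrary); under it the original formula is false.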